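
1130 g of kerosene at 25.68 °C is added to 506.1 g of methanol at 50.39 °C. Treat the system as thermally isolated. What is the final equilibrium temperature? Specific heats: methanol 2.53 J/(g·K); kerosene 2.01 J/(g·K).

|Q_methanol| = |Q_kerosene|:
506.1×2.53×(50.39 − T) = 1130×2.01×(T − 25.68)
1280.4(50.39 − T) = 2271.3(T − 25.68)
3551.7 T = 122848  ⇒  T ≈ 34.59 °C

T_f ≈ 34.6 °C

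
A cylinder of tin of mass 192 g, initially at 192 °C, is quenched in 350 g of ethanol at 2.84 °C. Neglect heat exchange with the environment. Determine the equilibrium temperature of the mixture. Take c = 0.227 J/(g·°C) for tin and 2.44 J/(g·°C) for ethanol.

T_f = Σ m_i c_i T_i / Σ m_i c_i:
T_f = (43.58×192 + 854×2.84) / (43.58 + 854)
    = 10793 / 897.58 ≈ 12.03 °C

T_f ≈ 12.0 °C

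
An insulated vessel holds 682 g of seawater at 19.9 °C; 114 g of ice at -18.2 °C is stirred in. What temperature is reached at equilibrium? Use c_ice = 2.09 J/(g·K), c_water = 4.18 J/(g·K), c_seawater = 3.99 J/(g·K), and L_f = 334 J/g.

Let T be the final temperature. ΣQ_i = 0:
ice -18.2→0 °C: 114×2.09×18.2 = 4336.3
  melt ice: 114×334 = 38076
  warm the meltwater: 476.52 T
  seawater: 2721.2(T − 19.9)
3197.7 T = 54151 − 42412 = 11739
T ≈ 3.67 °C. Since T > 0 °C, the all-ice-melts assumption holds.

T_f ≈ 3.7 °C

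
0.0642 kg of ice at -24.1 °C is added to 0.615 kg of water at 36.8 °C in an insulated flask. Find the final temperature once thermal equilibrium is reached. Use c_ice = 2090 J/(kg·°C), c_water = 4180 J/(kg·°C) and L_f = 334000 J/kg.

Energy conservation, ΣQ = 0:
warm ice to 0 °C: 0.0642×2090×(0 − (-24.1)) = 3233.7
  melt ice: 0.0642×334000 = 21443
  meltwater 0→T: 0.0642×4180×T = 268.36 T
  water cools: 0.615×4180×(T − 36.8) = 2570.7(T − 36.8)
2839.1 T = 94602 − 24676 = 69925
T ≈ 24.63 °C. Since T > 0 °C, the all-ice-melts assumption holds.

T_f ≈ 24.6 °C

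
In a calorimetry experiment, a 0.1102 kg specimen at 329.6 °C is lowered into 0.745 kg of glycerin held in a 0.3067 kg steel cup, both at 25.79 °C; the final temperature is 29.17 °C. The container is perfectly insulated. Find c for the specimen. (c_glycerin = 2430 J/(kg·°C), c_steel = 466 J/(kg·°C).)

c ≈ 199 J/(kg·°C)

Net heat exchanged in the isolated system is zero:
0.1102×c×(29.17 − 329.6) + 0.745×2430×(29.17 − 25.79) + 0.3067×466×(29.17 − 25.79) = 0
-33.11 c = -6602.1
c = -6602.1/-33.11 ≈ 199.4 J/(kg·°C)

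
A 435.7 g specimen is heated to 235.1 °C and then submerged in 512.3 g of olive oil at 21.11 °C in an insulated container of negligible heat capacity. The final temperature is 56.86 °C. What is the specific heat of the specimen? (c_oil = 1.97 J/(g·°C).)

c ≈ 0.465 J/(g·°C)

Heat lost by the specimen = heat gained by the oil:
435.7·c·(235.1 − 56.86) = 512.3·1.97·(56.86 − 21.11)
77659 c = 36080  ⇒  c ≈ 0.4646 J/(g·°C)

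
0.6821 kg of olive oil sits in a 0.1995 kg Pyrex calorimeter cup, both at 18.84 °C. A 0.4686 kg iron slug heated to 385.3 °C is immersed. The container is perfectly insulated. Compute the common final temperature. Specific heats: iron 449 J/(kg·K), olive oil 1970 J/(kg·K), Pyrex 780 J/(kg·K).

Setting the total heat transfer to zero:
0.4686·449·(T − 385.3) + 0.6821·1970·(T − 18.84) + 0.1995·780·(T − 18.84) = 0
210.4(T − 385.3) + 1343.7(T − 18.84) + 155.61(T − 18.84) = 0
(210.4 + 1343.7 + 155.61) T = 210.4·385.3 + 1343.7·18.84 + 155.61·18.84
T ≈ 63.94 °C

T_f ≈ 63.9 °C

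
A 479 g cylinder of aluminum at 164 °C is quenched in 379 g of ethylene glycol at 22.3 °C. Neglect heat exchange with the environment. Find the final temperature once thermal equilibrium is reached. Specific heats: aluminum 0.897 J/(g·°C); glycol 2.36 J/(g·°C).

Conservation of energy gives ΣQ = 0:
479*0.897*(T − 164) + 379*2.36*(T − 22.3) = 0
1324.1 T = 90411
T = 90411/1324.1 ≈ 68.28 °C

T_f ≈ 68.3 °C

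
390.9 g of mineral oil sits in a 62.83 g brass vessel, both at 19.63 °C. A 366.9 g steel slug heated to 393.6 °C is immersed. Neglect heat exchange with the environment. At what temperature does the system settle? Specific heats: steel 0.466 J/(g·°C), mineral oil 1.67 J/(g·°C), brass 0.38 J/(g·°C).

Net heat exchanged in the isolated system is zero:
366.9*0.466*(T − 393.6) + 390.9*1.67*(T − 19.63) + 62.83*0.38*(T − 19.63) = 0
170.98(T − 393.6) + 652.8(T − 19.63) + 23.88(T − 19.63) = 0
847.65 T = 80579
T = 80579/847.65 ≈ 95.06 °C

T_f ≈ 95.1 °C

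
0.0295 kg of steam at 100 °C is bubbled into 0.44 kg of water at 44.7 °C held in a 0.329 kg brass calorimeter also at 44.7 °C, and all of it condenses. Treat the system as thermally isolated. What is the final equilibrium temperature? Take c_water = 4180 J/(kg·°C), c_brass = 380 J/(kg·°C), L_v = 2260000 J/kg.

Net heat exchanged in the isolated system is zero:
steam→water at 100 °C releases m L_v = 0.0295·2260000 = 66670
  condensate cools 100→T: 0.0295·4180·(T − 100) = 123.31(T − 100)
  original water: 1839.2(T − 44.7)
  brass cup: 0.329·380·(T − 44.7) = 125.02(T − 44.7)
2087.5 T = 66670 + 12331 + 87801 = 166802
T ≈ 79.90 °C — below 100 °C, confirming all the steam condensed.

T_f ≈ 79.9 °C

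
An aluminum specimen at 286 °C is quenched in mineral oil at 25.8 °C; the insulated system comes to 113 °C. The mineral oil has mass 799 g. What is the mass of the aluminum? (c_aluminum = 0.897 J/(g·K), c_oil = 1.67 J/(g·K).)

m ≈ 750 g

Heat lost by the aluminum = heat gained by the oil:
m×0.897×(286 − 113) = 799×1.67×(113 − 25.8)
155.18 m = 116354  ⇒  m ≈ 749.8 g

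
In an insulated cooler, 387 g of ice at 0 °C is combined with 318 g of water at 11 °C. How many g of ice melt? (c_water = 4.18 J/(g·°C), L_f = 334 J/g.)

m_melted ≈ 43.8 g

Heat available from the water dropping to 0 °C: 318×4.18×11 = 14622 J.
To melt every bit of ice: 387×334 = 129258 J.
Since 14622 < 129258 J, not all the ice melts; equilibrium is at 0 °C.
m_melt = 14622 / L_f = 43.78 g.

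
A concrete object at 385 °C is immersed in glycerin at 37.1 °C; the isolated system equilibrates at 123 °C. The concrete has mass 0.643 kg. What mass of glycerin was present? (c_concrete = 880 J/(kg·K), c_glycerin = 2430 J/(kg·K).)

m ≈ 0.71 kg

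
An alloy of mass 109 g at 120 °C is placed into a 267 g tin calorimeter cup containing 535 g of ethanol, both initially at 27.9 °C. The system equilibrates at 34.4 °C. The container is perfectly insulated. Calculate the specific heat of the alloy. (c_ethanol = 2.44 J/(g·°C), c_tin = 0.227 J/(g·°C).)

c ≈ 0.952 J/(g·°C)

Net heat exchanged in the isolated system is zero:
109×c×(34.4 − 120) + 535×2.44×(34.4 − 27.9) + 267×0.227×(34.4 − 27.9) = 0
-9330.4 c = -8879.1
c = -8879.1/-9330.4 ≈ 0.9516 J/(g·°C)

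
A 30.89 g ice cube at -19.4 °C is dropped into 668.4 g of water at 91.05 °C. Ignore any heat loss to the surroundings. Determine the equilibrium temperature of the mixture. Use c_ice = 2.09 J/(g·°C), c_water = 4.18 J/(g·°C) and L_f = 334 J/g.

T_f ≈ 83.1 °C

Energy conservation, ΣQ = 0:
warm ice to 0 °C: 30.89×2.09×(0 − (-19.4)) = 1252.5; fusion: m_ice L_f = 30.89×334 = 10317; meltwater 0→T: 30.89×4.18×T = 129.12 T; water: 2793.9(T − 91.05)
2923 T = 254386 − 11570 = 242816
T ≈ 83.07 °C. Since T > 0 °C, the all-ice-melts assumption holds.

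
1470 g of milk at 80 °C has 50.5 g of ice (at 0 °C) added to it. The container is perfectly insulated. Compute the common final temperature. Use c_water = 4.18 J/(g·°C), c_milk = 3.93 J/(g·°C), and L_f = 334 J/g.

T_f ≈ 74.4 °C

Taking heat into each body as positive, Σ m c ΔT = 0:
latent heat to melt: 50.5·334 = 16867
  meltwater 0→T: 50.5·4.18·T = 211.09 T
  milk: 5777.1(T − 80)
5988.2 T = 462168 − 16867 = 445301
T ≈ 74.36 °C (positive, so assuming full melt was valid).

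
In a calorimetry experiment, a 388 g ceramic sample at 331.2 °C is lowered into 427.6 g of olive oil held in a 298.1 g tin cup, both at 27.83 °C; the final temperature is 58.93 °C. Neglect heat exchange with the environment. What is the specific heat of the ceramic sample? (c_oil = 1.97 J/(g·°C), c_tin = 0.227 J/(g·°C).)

c ≈ 0.268 J/(g·°C)

Conservation of energy gives ΣQ = 0:
388·c·(58.93 − 331.2) + 427.6·1.97·(58.93 − 27.83) + 298.1·0.227·(58.93 − 27.83) = 0
-105641 c = -28302
c = -28302/-105641 ≈ 0.2679 J/(g·°C)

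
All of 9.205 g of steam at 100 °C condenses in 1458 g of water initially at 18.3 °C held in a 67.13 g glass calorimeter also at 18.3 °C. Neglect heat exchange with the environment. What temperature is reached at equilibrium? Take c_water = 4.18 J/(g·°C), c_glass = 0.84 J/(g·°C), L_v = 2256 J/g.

Conservation of energy gives ΣQ = 0:
condense steam: −9.205·2256 = −20766; condensed water 100 °C→T: 38.48(T − 100); original water: 6094.4(T − 18.3); cup: 56.39(T − 18.3)
6189.3 T = 20766 + 3847.7 + 112560 = 137174
T ≈ 22.16 °C — below 100 °C, confirming all the steam condensed.

T_f ≈ 22.2 °C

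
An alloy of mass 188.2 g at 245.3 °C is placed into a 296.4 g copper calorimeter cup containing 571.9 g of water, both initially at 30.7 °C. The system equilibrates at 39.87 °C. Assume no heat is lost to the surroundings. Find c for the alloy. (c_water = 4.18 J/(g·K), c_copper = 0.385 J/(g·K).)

c ≈ 0.594 J/(g·K)

Setting the total heat transfer to zero:
188.2×c×(39.87 − 245.3) + 571.9×4.18×(39.87 − 30.7) + 296.4×0.385×(39.87 − 30.7) = 0
-38662 c = -22968
c = -22968/-38662 ≈ 0.5941 J/(g·K)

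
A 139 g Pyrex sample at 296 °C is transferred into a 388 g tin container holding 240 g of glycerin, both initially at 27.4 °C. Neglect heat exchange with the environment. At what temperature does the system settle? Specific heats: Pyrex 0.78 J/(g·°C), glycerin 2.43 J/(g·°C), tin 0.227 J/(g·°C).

Conservation of energy gives ΣQ = 0:
139×0.78×(T − 296) + 240×2.43×(T − 27.4) + 388×0.227×(T − 27.4) = 0
108.42(T − 296) + 583.2(T − 27.4) + 88.08(T − 27.4) = 0
(108.42 + 583.2 + 88.08) T = 108.42×296 + 583.2×27.4 + 88.08×27.4
T ≈ 64.75 °C

T_f ≈ 64.7 °C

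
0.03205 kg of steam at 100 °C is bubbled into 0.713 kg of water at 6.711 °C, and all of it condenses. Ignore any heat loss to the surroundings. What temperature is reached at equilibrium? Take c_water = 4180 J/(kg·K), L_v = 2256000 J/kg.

T_f ≈ 33.9 °C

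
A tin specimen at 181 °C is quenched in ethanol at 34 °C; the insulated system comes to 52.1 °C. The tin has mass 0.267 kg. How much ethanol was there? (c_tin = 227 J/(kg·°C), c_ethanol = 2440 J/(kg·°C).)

Heat lost by the tin = heat gained by the ethanol:
0.267×227×(181 − 52.1) = m×2440×(52.1 − 34)
44164 m = 7812.5  ⇒  m ≈ 0.1769 kg

m ≈ 0.177 kg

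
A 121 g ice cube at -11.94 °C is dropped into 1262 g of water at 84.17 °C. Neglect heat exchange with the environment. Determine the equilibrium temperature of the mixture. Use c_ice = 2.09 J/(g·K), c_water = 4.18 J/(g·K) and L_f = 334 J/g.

T_f ≈ 69.3 °C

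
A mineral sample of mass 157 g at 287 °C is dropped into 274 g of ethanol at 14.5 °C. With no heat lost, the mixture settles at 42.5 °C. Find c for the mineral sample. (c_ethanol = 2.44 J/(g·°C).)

c ≈ 0.488 J/(g·°C)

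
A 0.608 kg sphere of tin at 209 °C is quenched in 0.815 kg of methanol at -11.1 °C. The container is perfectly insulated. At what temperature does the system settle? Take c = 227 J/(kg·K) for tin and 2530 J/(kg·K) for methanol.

T_f ≈ 2.7 °C

Set heat shed by the hot body equal to heat absorbed by the cold body:
0.608·227·(209 − T) = 0.815·2530·(T − (-11.1))
138.02(209 − T) = 2061.9(T − (-11.1))
2200 T = 5957.7  ⇒  T ≈ 2.71 °C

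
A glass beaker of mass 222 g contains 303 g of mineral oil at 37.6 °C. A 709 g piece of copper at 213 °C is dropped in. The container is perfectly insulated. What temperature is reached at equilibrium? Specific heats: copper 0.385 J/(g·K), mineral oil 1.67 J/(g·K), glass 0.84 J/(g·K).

T_f ≈ 87.2 °C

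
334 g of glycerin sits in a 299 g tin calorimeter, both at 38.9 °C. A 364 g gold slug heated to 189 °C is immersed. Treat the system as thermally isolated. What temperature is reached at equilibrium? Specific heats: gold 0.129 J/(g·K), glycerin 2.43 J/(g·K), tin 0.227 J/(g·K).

T_f ≈ 46.5 °C

T_f = Σ m_i c_i T_i / Σ m_i c_i:
T_f = (46.96*189 + 811.62*38.9 + 67.87*38.9) / (46.96 + 811.62 + 67.87)
    = 43087 / 926.45 ≈ 46.51 °C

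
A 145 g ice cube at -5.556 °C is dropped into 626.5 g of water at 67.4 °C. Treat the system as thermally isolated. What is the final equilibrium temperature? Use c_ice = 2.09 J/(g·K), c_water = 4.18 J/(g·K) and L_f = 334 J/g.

Energy conservation, ΣQ = 0:
warm ice to 0 °C: 145×2.09×(0 − (-5.556)) = 1683.7
  fusion: m_ice L_f = 145×334 = 48430
  meltwater 0→T: 145×4.18×T = 606.1 T
  water: 2618.8(T − 67.4)
3224.9 T = 176505 − 50114 = 126391
T ≈ 39.19 °C (positive, so assuming full melt was valid).

T_f ≈ 39.2 °C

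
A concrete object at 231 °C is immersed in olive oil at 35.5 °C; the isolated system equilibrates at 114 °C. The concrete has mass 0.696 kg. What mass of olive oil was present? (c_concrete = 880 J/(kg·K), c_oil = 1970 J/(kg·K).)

m ≈ 0.463 kg

Energy conservation, ΣQ = 0:
0.696·880·(114 − 231) + m·1970·(114 − 35.5) = 0
154645 m = 71660
m = 71660/154645 ≈ 0.4634 kg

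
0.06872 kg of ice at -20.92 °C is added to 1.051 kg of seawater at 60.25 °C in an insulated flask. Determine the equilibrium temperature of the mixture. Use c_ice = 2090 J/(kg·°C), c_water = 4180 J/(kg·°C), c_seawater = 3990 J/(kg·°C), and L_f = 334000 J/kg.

T_f ≈ 50.6 °C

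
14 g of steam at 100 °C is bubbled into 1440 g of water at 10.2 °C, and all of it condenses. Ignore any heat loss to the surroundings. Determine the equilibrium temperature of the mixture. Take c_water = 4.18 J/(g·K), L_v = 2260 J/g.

Sum of m c ΔT and latent-heat terms is zero:
steam→water at 100 °C releases m L_v = 14·2260 = 31640
  condensate cools 100→T: 14·4.18·(T − 100) = 58.52(T − 100)
  original water: 6019.2(T − 10.2)
6077.7 T = 31640 + 5852 + 61396 = 98888
T ≈ 16.27 °C — below 100 °C, confirming all the steam condensed.

T_f ≈ 16.3 °C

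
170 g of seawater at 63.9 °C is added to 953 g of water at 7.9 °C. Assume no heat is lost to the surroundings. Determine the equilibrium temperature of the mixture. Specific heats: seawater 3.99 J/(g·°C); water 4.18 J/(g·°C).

T_f ≈ 16.0 °C

With ΣQ=0 the equilibrium temperature is the m·c-weighted mean:
T_f = (678.3*63.9 + 3983.5*7.9) / (678.3 + 3983.5)
    = 74813 / 4661.8 ≈ 16.05 °C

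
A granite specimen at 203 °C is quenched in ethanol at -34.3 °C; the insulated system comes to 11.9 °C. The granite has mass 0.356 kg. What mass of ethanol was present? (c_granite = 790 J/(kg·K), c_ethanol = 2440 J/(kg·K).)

Taking heat into each body as positive, Σ m c ΔT = 0:
0.356×790×(11.9 − 203) + m×2440×(11.9 − (-34.3)) = 0
112728 m = 53745
m = 53745/112728 ≈ 0.4768 kg

m ≈ 0.477 kg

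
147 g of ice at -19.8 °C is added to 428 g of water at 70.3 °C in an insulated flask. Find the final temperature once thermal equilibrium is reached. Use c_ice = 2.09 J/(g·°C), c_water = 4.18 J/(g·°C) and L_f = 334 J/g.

T_f ≈ 29.4 °C

Let T be the final temperature. ΣQ_i = 0:
ice -19.8→0 °C: 147×2.09×19.8 = 6083.2; latent heat to melt: 147×334 = 49098; meltwater 0→T: 147×4.18×T = 614.46 T; water: 1789(T − 70.3)
2403.5 T = 125770 − 55181 = 70588
T ≈ 29.37 °C — above 0 °C, consistent with complete melting.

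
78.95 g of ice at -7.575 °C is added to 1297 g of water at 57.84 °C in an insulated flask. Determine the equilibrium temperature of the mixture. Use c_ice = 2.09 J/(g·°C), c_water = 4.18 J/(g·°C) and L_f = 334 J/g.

T_f ≈ 49.7 °C

Sum of m c ΔT and latent-heat terms is zero:
warm ice to 0 °C: 78.95×2.09×(0 − (-7.575)) = 1249.9; melt ice: 78.95×334 = 26369; meltwater 0→T: 78.95×4.18×T = 330.01 T; water cools: 1297×4.18×(T − 57.84) = 5421.5(T − 57.84)
5751.5 T = 313577 − 27619 = 285958
T ≈ 49.72 °C (positive, so assuming full melt was valid).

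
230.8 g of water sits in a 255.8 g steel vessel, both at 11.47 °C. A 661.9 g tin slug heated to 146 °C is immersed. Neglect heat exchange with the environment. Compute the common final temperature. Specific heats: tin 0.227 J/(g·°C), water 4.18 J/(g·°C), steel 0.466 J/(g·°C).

T_f = Σ m_i c_i T_i / Σ m_i c_i:
T_f = (150.25·146 + 964.74·11.47 + 119.2·11.47) / (150.25 + 964.74 + 119.2)
    = 34370 / 1234.2 ≈ 27.85 °C

T_f ≈ 27.8 °C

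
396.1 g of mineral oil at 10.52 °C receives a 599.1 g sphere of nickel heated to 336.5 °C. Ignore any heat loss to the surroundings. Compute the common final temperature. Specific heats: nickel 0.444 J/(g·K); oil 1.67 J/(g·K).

T_f ≈ 104.0 °C

T_f = Σ m_i c_i T_i / Σ m_i c_i:
T_f = (266×336.5 + 661.49×10.52) / (266 + 661.49)
    = 96468 / 927.49 ≈ 104.01 °C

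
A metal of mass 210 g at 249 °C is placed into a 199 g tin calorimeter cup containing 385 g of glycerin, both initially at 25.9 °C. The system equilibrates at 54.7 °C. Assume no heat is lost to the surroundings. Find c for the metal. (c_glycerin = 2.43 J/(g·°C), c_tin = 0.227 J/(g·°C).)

c ≈ 0.692 J/(g·°C)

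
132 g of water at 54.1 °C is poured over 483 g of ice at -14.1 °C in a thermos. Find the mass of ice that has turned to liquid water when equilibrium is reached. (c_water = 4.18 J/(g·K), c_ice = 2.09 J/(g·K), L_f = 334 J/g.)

m_melted ≈ 46.8 g

Heat available from the water dropping to 0 °C: 132·4.18·54.1 = 29850 J.
Warming the ice to 0 °C takes 483·2.09·14.1 = 14234 J, leaving 15617 J for melting.
To melt every bit of ice: 483·334 = 161322 J.
That's not enough to melt it all — equilibrium is at 0 °C with ice remaining.
m_melt = 15617 / L_f = 46.76 g.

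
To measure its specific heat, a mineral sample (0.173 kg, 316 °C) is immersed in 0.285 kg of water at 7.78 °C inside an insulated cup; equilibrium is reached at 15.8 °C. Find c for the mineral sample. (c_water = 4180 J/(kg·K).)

c ≈ 184 J/(kg·K)

Heat lost by the mineral sample = heat gained by the water:
0.173×c×(316 − 15.8) = 0.285×4180×(15.8 − 7.78)
51.93 c = 9554.2  ⇒  c ≈ 184 J/(kg·K)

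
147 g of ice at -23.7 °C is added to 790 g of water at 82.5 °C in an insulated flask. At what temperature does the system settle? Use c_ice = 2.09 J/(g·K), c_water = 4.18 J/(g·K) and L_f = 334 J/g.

Energy balance with sensible and latent terms:
warm ice to 0 °C: 147·2.09·(0 − (-23.7)) = 7281.4
  melt ice: 147·334 = 49098
  warm the meltwater: 614.46 T
  water: 3302.2(T − 82.5)
3916.7 T = 272432 − 56379 = 216052
T ≈ 55.16 °C — above 0 °C, consistent with complete melting.

T_f ≈ 55.2 °C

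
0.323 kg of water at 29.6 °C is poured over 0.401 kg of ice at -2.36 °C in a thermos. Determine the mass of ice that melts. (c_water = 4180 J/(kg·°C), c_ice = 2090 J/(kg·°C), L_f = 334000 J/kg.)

m_melted ≈ 0.114 kg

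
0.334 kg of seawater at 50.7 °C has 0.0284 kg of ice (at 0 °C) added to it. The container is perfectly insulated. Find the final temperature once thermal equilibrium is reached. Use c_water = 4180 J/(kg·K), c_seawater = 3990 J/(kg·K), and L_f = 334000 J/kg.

T_f ≈ 40.0 °C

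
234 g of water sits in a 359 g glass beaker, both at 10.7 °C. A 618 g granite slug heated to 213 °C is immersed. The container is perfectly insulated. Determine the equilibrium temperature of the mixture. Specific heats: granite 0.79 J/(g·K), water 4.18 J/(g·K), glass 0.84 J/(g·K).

Setting the total heat transfer to zero:
618*0.79*(T − 213) + 234*4.18*(T − 10.7) + 359*0.84*(T − 10.7) = 0
1767.9 T = 117683
T = 117683/1767.9 ≈ 66.57 °C

T_f ≈ 66.6 °C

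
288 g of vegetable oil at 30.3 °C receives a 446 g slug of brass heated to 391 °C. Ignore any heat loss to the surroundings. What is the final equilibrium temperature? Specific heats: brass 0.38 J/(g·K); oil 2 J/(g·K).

T_f ≈ 112.3 °C

T_f = Σ m_i c_i T_i / Σ m_i c_i:
T_f = (169.48*391 + 576*30.3) / (169.48 + 576)
    = 83719 / 745.48 ≈ 112.30 °C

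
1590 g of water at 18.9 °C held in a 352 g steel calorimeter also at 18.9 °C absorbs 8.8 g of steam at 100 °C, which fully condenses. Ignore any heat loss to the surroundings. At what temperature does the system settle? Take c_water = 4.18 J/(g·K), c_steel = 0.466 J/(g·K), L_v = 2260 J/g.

T_f ≈ 22.2 °C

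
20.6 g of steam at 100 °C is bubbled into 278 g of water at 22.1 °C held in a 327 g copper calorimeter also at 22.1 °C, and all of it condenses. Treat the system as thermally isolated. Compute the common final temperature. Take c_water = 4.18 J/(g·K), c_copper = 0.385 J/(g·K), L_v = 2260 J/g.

Energy conservation, ΣQ = 0:
condense steam: −20.6·2260 = −46556
  condensed water 100 °C→T: 86.11(T − 100)
  water warms: 278·4.18·(T − 22.1) = 1162(T − 22.1)
  cup: 125.89(T − 22.1)
1374 T = 46556 + 8610.8 + 28463 = 83630
T ≈ 60.86 °C — below 100 °C, confirming all the steam condensed.

T_f ≈ 60.9 °C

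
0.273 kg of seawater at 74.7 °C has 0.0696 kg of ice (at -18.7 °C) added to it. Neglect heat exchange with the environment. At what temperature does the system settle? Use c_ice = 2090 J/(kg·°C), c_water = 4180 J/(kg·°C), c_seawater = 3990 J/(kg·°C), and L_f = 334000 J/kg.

T_f ≈ 40.1 °C

Let T be the final temperature. ΣQ_i = 0:
warm ice to 0 °C: 0.0696·2090·(0 − (-18.7)) = 2720.2
  latent heat to melt: 0.0696·334000 = 23246
  meltwater 0→T: 0.0696·4180·T = 290.93 T
  seawater: 1089.3(T − 74.7)
1380.2 T = 81368 − 25967 = 55402
T ≈ 40.14 °C. Since T > 0 °C, the all-ice-melts assumption holds.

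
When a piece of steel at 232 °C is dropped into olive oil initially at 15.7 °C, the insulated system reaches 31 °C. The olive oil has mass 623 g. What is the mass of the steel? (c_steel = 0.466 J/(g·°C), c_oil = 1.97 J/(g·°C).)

m ≈ 200 g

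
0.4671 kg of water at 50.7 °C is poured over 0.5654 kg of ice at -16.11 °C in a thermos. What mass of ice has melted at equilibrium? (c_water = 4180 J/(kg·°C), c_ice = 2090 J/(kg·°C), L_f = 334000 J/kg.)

m_melted ≈ 0.239 kg

Water can give up m c ΔT = 0.4671·4180·50.7 = 98991 J before reaching 0 °C.
Of that, 0.5654·2090·16.11 = 19037 J goes to bring the ice to 0 °C, leaving 79954 J.
Fully melting the ice requires m_ice L_f = 0.5654·334000 = 188844 J.
79954 J < 188844 J, so only part of the ice melts and the system sits at 0 °C.
m_melted·334000 = 79954  ⇒  m_melted ≈ 0.2394 kg.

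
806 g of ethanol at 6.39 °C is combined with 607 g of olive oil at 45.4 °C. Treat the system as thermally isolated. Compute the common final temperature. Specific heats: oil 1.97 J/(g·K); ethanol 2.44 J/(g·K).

Set heat shed by the hot body equal to heat absorbed by the cold body:
607*1.97*(45.4 − T) = 806*2.44*(T − 6.39)
1195.8(45.4 − T) = 1966.6(T − 6.39)
3162.4 T = 66856  ⇒  T ≈ 21.14 °C

T_f ≈ 21.1 °C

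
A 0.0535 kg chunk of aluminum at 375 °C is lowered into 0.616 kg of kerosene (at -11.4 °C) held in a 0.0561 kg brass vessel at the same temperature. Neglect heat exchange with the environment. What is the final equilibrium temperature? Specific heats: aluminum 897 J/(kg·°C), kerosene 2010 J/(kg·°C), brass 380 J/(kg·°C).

Heat gained plus heat lost sum to zero:
0.0535*897*(T − 375) + 0.616*2010*(T − (-11.4)) + 0.0561*380*(T − (-11.4)) = 0
47.99(T − 375) + 1238.2(T − (-11.4)) + 21.32(T − (-11.4)) = 0
1307.5 T = 3638
T = 3638/1307.5 ≈ 2.78 °C

T_f ≈ 2.8 °C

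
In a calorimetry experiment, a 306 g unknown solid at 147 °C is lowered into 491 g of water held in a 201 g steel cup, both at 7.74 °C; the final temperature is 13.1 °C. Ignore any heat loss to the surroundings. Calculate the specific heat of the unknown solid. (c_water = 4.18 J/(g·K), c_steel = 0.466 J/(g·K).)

c ≈ 0.281 J/(g·K)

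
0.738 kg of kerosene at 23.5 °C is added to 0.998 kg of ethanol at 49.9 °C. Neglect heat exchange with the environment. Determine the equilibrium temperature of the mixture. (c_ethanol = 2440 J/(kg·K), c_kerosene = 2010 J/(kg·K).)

With ΣQ=0 the equilibrium temperature is the m·c-weighted mean:
T_f = (2435.1·49.9 + 1483.4·23.5) / (2435.1 + 1483.4)
    = 156372 / 3918.5 ≈ 39.91 °C

T_f ≈ 39.9 °C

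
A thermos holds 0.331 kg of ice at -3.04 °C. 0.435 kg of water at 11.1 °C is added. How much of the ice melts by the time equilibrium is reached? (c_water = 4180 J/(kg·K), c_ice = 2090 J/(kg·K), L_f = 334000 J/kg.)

m_melted ≈ 0.0541 kg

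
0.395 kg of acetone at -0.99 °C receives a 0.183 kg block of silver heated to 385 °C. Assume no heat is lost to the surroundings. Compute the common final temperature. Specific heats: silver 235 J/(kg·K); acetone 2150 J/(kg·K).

T_f ≈ 17.6 °C

T_f is the heat-capacity-weighted average of the initial temperatures:
T_f = (43.01·385 + 849.25·(-0.99)) / (43.01 + 849.25)
    = 15716 / 892.25 ≈ 17.61 °C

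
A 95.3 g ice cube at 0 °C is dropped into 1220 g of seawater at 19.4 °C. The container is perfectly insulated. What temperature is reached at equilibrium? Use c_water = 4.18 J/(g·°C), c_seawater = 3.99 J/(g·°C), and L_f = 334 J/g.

T_f ≈ 11.9 °C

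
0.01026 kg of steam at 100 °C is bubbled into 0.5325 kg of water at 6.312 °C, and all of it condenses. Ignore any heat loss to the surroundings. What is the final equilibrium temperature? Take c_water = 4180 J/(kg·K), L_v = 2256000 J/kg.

T_f ≈ 18.3 °C

Taking heat into each body as positive, Σ m c ΔT = 0:
condense steam: −0.01026·2256000 = −23147; condensate cools 100→T: 0.01026·4180·(T − 100) = 42.89(T − 100); water warms: 0.5325·4180·(T − 6.312) = 2225.8(T − 6.312)
2268.7 T = 23147 + 4288.7 + 14050 = 41485
T ≈ 18.29 °C, under the boiling point, so the assumption holds.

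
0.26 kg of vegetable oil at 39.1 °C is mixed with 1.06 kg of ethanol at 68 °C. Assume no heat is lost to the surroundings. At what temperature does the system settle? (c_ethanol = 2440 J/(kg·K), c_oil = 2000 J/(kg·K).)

T_f ≈ 63.2 °C

Setting the total heat transfer to zero:
1.06×2440×(T − 68) + 0.26×2000×(T − 39.1) = 0
(2586.4 + 520) T = 2586.4×68 + 520×39.1
T = 196207/3106.4 ≈ 63.16 °C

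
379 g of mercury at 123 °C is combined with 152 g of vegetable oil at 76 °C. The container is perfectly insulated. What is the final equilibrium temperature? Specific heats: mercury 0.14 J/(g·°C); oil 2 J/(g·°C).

T_f is the heat-capacity-weighted average of the initial temperatures:
T_f = (53.06·123 + 304·76) / (53.06 + 304)
    = 29630 / 357.06 ≈ 82.98 °C

T_f ≈ 83.0 °C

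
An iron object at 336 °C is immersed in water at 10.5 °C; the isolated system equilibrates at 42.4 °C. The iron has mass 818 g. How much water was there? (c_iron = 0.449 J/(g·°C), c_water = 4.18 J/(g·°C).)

m ≈ 809 g

|Q_iron| = |Q_water|:
818·0.449·(336 − 42.4) = m·4.18·(42.4 − 10.5)
133.34 m = 107834  ⇒  m ≈ 808.7 g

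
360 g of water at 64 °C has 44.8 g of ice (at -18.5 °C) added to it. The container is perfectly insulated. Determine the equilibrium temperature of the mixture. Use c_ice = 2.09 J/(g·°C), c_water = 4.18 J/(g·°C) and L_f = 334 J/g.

Energy conservation, ΣQ = 0:
ice -18.5→0 °C: 44.8·2.09·18.5 = 1732.2; fusion: m_ice L_f = 44.8·334 = 14963; meltwater 0→T: 44.8·4.18·T = 187.26 T; water: 1504.8(T − 64)
1692.1 T = 96307 − 16695 = 79612
T ≈ 47.05 °C. Since T > 0 °C, the all-ice-melts assumption holds.

T_f ≈ 47.1 °C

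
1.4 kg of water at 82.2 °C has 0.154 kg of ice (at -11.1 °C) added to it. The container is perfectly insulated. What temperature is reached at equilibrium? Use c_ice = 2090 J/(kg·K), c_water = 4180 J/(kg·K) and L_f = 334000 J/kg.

Energy conservation, ΣQ = 0:
ice -11.1→0 °C: 0.154·2090·11.1 = 3572.6
  latent heat to melt: 0.154·334000 = 51436
  meltwater 0→T: 0.154·4180·T = 643.72 T
  water cools: 1.4·4180·(T − 82.2) = 5852(T − 82.2)
6495.7 T = 481034 − 55009 = 426026
T ≈ 65.59 °C — above 0 °C, consistent with complete melting.

T_f ≈ 65.6 °C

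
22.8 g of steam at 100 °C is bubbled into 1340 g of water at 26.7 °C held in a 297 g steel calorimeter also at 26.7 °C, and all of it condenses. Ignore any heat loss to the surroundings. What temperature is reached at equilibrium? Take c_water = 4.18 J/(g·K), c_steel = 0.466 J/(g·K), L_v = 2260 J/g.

T_f ≈ 36.7 °C

Sum of m c ΔT and latent-heat terms is zero:
steam→water at 100 °C releases m L_v = 22.8×2260 = 51528; condensed water 100 °C→T: 95.3(T − 100); water warms: 1340×4.18×(T − 26.7) = 5601.2(T − 26.7); cup: 138.4(T − 26.7)
5834.9 T = 51528 + 9530.4 + 153247 = 214306
T ≈ 36.73 °C (< 100 °C, so full condensation is consistent).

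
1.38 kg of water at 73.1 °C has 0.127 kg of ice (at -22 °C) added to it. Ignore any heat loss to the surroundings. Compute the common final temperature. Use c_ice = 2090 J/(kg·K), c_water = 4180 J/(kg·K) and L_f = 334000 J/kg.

Heat gained plus heat lost sum to zero:
warm ice to 0 °C: 0.127×2090×(0 − (-22)) = 5839.5
  latent heat to melt: 0.127×334000 = 42418
  meltwater 0→T: 0.127×4180×T = 530.86 T
  water: 5768.4(T − 73.1)
6299.3 T = 421670 − 48257 = 373413
T ≈ 59.28 °C. Since T > 0 °C, the all-ice-melts assumption holds.

T_f ≈ 59.3 °C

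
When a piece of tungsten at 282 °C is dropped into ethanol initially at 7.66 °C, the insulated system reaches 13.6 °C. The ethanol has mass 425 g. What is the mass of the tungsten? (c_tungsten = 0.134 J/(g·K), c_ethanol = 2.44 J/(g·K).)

m ≈ 171 g

Net heat exchanged in the isolated system is zero:
m·0.134·(13.6 − 282) + 425·2.44·(13.6 − 7.66) = 0
-35.97 m = -6159.8
m = -6159.8/-35.97 ≈ 171.3 g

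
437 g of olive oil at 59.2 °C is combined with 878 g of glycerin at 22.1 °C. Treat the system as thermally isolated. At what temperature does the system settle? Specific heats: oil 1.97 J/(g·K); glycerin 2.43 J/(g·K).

T_f ≈ 32.8 °C

Heat lost by the oil equals heat gained by the glycerin:
437×1.97×(59.2 − T) = 878×2.43×(T − 22.1)
860.89(59.2 − T) = 2133.5(T − 22.1)
2994.4 T = 98116  ⇒  T ≈ 32.77 °C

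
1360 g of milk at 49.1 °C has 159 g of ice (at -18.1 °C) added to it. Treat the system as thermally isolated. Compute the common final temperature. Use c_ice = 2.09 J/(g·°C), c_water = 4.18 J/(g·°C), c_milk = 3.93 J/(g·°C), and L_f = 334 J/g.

Taking heat into each body as positive, Σ m c ΔT = 0:
warm ice to 0 °C: 159×2.09×(0 − (-18.1)) = 6014.8; latent heat to melt: 159×334 = 53106; warm the meltwater: 664.62 T; milk: 5344.8(T − 49.1)
6009.4 T = 262430 − 59121 = 203309
T ≈ 33.83 °C (positive, so assuming full melt was valid).

T_f ≈ 33.8 °C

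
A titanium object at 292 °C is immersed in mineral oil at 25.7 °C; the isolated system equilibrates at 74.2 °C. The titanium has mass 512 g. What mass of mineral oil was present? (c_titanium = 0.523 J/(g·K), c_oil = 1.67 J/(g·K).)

Let T be the final temperature. ΣQ_i = 0:
512·0.523·(74.2 − 292) + m·1.67·(74.2 − 25.7) = 0
80.99 m = 58322
m = 58322/80.99 ≈ 720.1 g

m ≈ 720 g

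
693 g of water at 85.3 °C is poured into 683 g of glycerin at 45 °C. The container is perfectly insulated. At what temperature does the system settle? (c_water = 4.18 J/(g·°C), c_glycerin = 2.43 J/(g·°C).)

T_f is the heat-capacity-weighted average of the initial temperatures:
T_f = (2896.7·85.3 + 1659.7·45) / (2896.7 + 1659.7)
    = 321778 / 4556.4 ≈ 70.62 °C

T_f ≈ 70.6 °C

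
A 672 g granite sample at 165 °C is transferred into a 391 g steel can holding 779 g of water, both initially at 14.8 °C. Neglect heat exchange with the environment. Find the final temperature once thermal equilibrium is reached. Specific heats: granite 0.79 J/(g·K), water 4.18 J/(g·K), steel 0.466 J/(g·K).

Conservation of energy gives ΣQ = 0:
672*0.79*(T − 165) + 779*4.18*(T − 14.8) + 391*0.466*(T − 14.8) = 0
3969.3 T = 138484
T = 138484/3969.3 ≈ 34.89 °C

T_f ≈ 34.9 °C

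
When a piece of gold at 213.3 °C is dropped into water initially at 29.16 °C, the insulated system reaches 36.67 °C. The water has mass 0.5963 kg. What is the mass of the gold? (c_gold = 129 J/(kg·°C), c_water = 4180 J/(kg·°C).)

m ≈ 0.822 kg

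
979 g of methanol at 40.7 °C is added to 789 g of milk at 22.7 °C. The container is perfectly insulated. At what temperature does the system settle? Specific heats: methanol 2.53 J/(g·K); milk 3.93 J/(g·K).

T_f ≈ 30.7 °C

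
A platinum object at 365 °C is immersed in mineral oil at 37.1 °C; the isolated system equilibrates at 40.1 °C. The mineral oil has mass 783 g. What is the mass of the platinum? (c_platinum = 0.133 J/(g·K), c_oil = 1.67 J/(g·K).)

m ≈ 90.8 g

Taking heat into each body as positive, Σ m c ΔT = 0:
m·0.133·(40.1 − 365) + 783·1.67·(40.1 − 37.1) = 0
-43.21 m = -3922.8
m = -3922.8/-43.21 ≈ 90.78 g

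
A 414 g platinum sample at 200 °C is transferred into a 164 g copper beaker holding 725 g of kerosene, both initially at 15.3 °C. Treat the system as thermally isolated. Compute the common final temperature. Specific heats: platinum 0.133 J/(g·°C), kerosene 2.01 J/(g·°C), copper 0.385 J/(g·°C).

T_f ≈ 21.8 °C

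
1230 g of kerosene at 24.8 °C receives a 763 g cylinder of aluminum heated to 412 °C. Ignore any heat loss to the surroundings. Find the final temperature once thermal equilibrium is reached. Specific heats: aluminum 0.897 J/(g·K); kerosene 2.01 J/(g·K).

T_f ≈ 108.7 °C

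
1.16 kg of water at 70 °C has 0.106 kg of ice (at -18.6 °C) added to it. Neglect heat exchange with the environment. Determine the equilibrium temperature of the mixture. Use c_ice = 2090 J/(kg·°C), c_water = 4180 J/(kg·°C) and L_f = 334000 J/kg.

T_f ≈ 56.7 °C

Taking heat into each body as positive, Σ m c ΔT = 0:
ice -18.6→0 °C: 0.106·2090·18.6 = 4120.6; melt ice: 0.106·334000 = 35404; meltwater 0→T: 0.106·4180·T = 443.08 T; water: 4848.8(T − 70)
5291.9 T = 339416 − 39525 = 299891
T ≈ 56.67 °C. Since T > 0 °C, the all-ice-melts assumption holds.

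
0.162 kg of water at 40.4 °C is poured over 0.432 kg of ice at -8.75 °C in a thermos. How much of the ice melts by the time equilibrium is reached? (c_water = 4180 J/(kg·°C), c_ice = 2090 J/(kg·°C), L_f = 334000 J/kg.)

m_melted ≈ 0.0583 kg

Heat available from the water dropping to 0 °C: 0.162×4180×40.4 = 27357 J.
Of that, 0.432×2090×8.75 = 7900.2 J goes to bring the ice to 0 °C, leaving 19457 J.
To melt every bit of ice: 0.432×334000 = 144288 J.
Since 19457 < 144288 J, not all the ice melts; equilibrium is at 0 °C.
Mass melted = 19457/334000 ≈ 0.05825 kg.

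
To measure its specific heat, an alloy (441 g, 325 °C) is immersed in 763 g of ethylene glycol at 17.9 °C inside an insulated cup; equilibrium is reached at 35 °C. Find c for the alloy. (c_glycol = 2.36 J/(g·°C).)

c ≈ 0.241 J/(g·°C)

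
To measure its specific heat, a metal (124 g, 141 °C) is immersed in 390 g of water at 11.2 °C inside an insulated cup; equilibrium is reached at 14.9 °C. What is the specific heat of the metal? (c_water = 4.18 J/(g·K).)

c ≈ 0.386 J/(g·K)

Heat lost by the metal = heat gained by the water:
124×c×(141 − 14.9) = 390×4.18×(14.9 − 11.2)
15636 c = 6031.7  ⇒  c ≈ 0.3857 J/(g·K)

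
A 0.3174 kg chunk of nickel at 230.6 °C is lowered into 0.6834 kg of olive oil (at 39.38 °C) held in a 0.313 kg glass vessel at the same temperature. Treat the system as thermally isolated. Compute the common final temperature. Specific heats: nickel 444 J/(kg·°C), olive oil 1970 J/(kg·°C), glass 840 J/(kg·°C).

Setting the total heat transfer to zero:
0.3174·444·(T − 230.6) + 0.6834·1970·(T − 39.38) + 0.313·840·(T − 39.38) = 0
1750.1 T = 95868
T = 95868 / 1750.1 = 54.8 °C

T_f ≈ 54.8 °C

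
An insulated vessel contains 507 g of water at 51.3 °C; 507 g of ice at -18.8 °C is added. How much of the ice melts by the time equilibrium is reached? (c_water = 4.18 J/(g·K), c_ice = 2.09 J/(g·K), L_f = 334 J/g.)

Water can give up m c ΔT = 507·4.18·51.3 = 108718 J before reaching 0 °C.
Warming the ice to 0 °C takes 507·2.09·18.8 = 19921 J, leaving 88797 J for melting.
Melting all 507 g of ice would need 507·334 = 169338 J.
88797 J < 169338 J, so only part of the ice melts and the system sits at 0 °C.
m_melt = 88797 / L_f = 265.9 g.

m_melted ≈ 266 g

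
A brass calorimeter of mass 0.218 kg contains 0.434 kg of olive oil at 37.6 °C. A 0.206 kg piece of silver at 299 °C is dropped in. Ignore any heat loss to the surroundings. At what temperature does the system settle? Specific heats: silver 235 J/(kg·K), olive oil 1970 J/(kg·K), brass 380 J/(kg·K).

T_f ≈ 50.4 °C

T_f is the heat-capacity-weighted average of the initial temperatures:
T_f = (48.41*299 + 854.98*37.6 + 82.84*37.6) / (48.41 + 854.98 + 82.84)
    = 49737 / 986.23 ≈ 50.43 °C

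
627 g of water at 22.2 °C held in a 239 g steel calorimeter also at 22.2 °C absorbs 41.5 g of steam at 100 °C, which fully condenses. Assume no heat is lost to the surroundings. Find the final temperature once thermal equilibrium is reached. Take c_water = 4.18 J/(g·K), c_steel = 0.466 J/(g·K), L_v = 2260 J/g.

T_f ≈ 59.1 °C

Net heat exchanged in the isolated system is zero:
condense steam: −41.5×2260 = −93790
  condensate cools 100→T: 41.5×4.18×(T − 100) = 173.47(T − 100)
  water warms: 627×4.18×(T − 22.2) = 2620.9(T − 22.2)
  steel cup: 239×0.466×(T − 22.2) = 111.37(T − 22.2)
2905.7 T = 93790 + 17347 + 60656 = 171793
T ≈ 59.12 °C (< 100 °C, so full condensation is consistent).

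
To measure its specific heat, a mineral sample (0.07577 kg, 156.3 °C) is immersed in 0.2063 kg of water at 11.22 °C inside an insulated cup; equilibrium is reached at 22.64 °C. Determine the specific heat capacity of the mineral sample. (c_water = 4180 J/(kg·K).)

c ≈ 972 J/(kg·K)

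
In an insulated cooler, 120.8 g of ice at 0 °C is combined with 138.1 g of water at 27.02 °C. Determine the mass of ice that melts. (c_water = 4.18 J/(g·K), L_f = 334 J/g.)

m_melted ≈ 46.7 g

Water can give up m c ΔT = 138.1×4.18×27.02 = 15598 J before reaching 0 °C.
To melt every bit of ice: 120.8×334 = 40347 J.
15598 J < 40347 J, so only part of the ice melts and the system sits at 0 °C.
m_melt = 15598 / L_f = 46.7 g.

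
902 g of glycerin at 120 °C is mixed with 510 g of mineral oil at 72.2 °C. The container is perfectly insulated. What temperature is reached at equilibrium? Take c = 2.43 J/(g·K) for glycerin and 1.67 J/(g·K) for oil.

|Q_glycerin| = |Q_oil|:
902×2.43×(120 − T) = 510×1.67×(T − 72.2)
2191.9(120 − T) = 851.7(T − 72.2)
3043.6 T = 324516  ⇒  T ≈ 106.62 °C

T_f ≈ 106.6 °C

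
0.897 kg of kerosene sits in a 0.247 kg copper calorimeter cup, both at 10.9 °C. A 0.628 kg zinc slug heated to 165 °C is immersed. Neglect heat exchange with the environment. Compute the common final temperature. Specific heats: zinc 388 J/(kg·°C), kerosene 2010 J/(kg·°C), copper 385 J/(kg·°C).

T_f is the heat-capacity-weighted average of the initial temperatures:
T_f = (243.66*165 + 1803*10.9 + 95.09*10.9) / (243.66 + 1803 + 95.09)
    = 60893 / 2141.7 ≈ 28.43 °C

T_f ≈ 28.4 °C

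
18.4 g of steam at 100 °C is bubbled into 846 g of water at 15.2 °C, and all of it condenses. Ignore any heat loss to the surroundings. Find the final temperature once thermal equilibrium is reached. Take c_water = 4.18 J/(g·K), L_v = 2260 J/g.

Heat gained plus heat lost sum to zero:
condense steam: −18.4·2260 = −41584; condensate cools 100→T: 18.4·4.18·(T − 100) = 76.91(T − 100); water warms: 846·4.18·(T − 15.2) = 3536.3(T − 15.2)
3613.2 T = 41584 + 7691.2 + 53751 = 103027
T ≈ 28.51 °C — below 100 °C, confirming all the steam condensed.

T_f ≈ 28.5 °C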